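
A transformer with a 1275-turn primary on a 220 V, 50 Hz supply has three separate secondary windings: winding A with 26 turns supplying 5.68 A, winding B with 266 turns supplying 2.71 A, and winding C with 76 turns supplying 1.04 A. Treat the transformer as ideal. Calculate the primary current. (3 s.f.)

I_p ≈ 0.743 A

V_A = 220 × 26/1275 = 4.4863 V; V_B = 220 × 266/1275 = 45.898 V; V_C = 220 × 76/1275 = 13.114 V.
P_out = V_A I_A + V_B I_B + V_C I_C = 4.4863×5.68 + 45.898×2.71 + 13.114×1.04 = 25.482 + 124.38 + 13.638 = 163.50 W.
Ideal ⇒ P_in = P_out, so I_p = P_out/V_p = 163.50/220 = 0.743 A.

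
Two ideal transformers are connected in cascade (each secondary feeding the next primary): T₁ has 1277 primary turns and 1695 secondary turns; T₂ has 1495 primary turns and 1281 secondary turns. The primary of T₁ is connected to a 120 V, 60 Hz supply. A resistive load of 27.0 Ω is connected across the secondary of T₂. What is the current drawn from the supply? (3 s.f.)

Secondary of T₁: V = 120.00 × 1695/1277 = 159.28 V.
Secondary of T₂: V = 159.28 × 1281/1495 = 136.48 V.
I_load = 136.48/27.0 = 5.0548 A, so P_out = 136.48 × 5.0548 = 689.88 W.
All ideal ⇒ P_in = P_out, so I_supply = 689.88/120 = 5.75 A.

I_supply ≈ 5.75 A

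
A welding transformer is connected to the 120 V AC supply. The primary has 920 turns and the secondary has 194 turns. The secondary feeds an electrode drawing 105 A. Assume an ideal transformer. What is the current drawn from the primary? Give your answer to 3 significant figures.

I_p ≈ 22.1 A

For an ideal transformer I_p N_p = I_s N_s, so I_p = 105 × 194/920 = 22.1 A.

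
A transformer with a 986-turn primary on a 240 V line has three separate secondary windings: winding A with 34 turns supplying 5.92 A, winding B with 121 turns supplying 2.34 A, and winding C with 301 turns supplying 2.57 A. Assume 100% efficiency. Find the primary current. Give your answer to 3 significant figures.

I_p ≈ 1.28 A

V_A = 240 × 34/986 = 8.2759 V; V_B = 240 × 121/986 = 29.452 V; V_C = 240 × 301/986 = 73.266 V.
P_out = V_A I_A + V_B I_B + V_C I_C = 8.2759×5.92 + 29.452×2.34 + 73.266×2.57 = 48.993 + 68.918 + 188.29 = 306.20 W.
Ideal ⇒ P_in = P_out, so I_p = P_out/V_p = 306.20/240 = 1.28 A.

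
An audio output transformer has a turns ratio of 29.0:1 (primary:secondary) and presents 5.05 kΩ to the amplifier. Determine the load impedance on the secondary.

Z_s ≈ 6.00 Ω

Z_s = Z_p/(N_p/N_s)² = 5050/29.0² = 6.00 Ω.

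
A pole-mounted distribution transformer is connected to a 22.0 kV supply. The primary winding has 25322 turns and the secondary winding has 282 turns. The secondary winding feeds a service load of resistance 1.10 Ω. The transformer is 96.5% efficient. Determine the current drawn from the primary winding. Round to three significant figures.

I_p ≈ 2.57 A

V_s = 22000 × 282/25322 = 245.00 V.
I_s = V_s/R = 245.00/1.10 = 222.73 A.
P_out = V_s I_s = 245.00 × 222.73 = 54570 W.
P_in = P_out/η = 54570/0.965 = 56549 W.
I_p = P_in/V_p = 56549/22000 = 2.57 A.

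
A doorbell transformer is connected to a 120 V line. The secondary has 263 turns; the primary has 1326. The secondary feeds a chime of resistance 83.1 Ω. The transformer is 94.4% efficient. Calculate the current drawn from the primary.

V_s = 120 × 263/1326 = 23.801 V.
I_s = V_s/R = 23.801/83.1 = 0.28641 A.
P_out = V_s I_s = 23.801 × 0.28641 = 6.8169 W.
P_in = P_out/η = 6.8169/0.944 = 7.2213 W.
I_p = P_in/V_p = 7.2213/120 = 0.0602 A.

I_p ≈ 0.0602 A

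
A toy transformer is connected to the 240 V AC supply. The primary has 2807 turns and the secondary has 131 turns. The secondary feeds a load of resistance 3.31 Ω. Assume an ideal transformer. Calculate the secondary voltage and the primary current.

V_s = V_p × N_s/N_p = 240 × 131/2807 = 11.201 V.
I_s = V_s/R = 11.201/3.31 = 3.3839 A.
I_p = I_s × N_s/N_p = 3.3839 × 131/2807 = 0.158 A.

V_s ≈ 11.2 V, I_p ≈ 0.158 A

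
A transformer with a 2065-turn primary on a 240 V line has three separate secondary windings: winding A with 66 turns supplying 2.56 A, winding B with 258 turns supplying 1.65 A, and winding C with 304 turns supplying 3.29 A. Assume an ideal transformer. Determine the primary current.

I_p ≈ 0.772 A

V_A = 240 × 66/2065 = 7.6707 V; V_B = 240 × 258/2065 = 29.985 V; V_C = 240 × 304/2065 = 35.332 V.
P_out = V_A I_A + V_B I_B + V_C I_C = 7.6707×2.56 + 29.985×1.65 + 35.332×3.29 = 19.637 + 49.476 + 116.24 = 185.35 W.
Ideal ⇒ P_in = P_out, so I_p = P_out/V_p = 185.35/240 = 0.772 A.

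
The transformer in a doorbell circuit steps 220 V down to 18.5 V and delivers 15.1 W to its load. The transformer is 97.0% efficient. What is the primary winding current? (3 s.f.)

I_p ≈ 0.0708 A

P_in = P_out/η = 15.1/0.970 = 15.567 W.
I_p = P_in/V_p = 15.567/220 = 0.0708 A.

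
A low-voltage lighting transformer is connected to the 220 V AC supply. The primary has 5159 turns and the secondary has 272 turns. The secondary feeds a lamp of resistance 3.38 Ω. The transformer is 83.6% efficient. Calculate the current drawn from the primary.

V_s = 220 × 272/5159 = 11.599 V.
I_s = V_s/R = 11.599/3.38 = 3.4317 A.
P_out = V_s I_s = 11.599 × 3.4317 = 39.805 W.
P_in = P_out/η = 39.805/0.836 = 47.613 W.
I_p = P_in/V_p = 47.613/220 = 0.216 A.

I_p ≈ 0.216 A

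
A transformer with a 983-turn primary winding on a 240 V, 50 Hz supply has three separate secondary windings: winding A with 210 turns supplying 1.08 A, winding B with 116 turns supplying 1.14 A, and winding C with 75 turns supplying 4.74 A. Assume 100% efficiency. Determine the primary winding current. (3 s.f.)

V_A = 240 × 210/983 = 51.272 V; V_B = 240 × 116/983 = 28.321 V; V_C = 240 × 75/983 = 18.311 V.
P_out = V_A I_A + V_B I_B + V_C I_C = 51.272×1.08 + 28.321×1.14 + 18.311×4.74 = 55.373 + 32.286 + 86.796 = 174.46 W.
Ideal ⇒ P_in = P_out, so I_p = P_out/V_p = 174.46/240 = 0.727 A.

I_p ≈ 0.727 A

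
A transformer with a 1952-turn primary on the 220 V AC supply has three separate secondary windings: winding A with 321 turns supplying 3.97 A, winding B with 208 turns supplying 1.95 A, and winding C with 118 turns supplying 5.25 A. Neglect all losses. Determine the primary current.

V_A = 220 × 321/1952 = 36.178 V; V_B = 220 × 208/1952 = 23.443 V; V_C = 220 × 118/1952 = 13.299 V.
P_out = V_A I_A + V_B I_B + V_C I_C = 36.178×3.97 + 23.443×1.95 + 13.299×5.25 = 143.63 + 45.713 + 69.821 = 259.16 W.
Ideal ⇒ P_in = P_out, so I_p = P_out/V_p = 259.16/220 = 1.18 A.

I_p ≈ 1.18 A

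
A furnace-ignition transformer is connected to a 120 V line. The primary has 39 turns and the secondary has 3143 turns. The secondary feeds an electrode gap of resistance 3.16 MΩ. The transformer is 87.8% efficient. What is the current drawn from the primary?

I_p ≈ 0.281 A

V_s = 120 × 3143/39 = 9670.8 V.
I_s = V_s/R = 9670.8/(3.16×10^6) = 0.0030604 A.
P_out = V_s I_s = 9670.8 × 0.0030604 = 29.596 W.
P_in = P_out/η = 29.596/0.878 = 33.709 W.
I_p = P_in/V_p = 33.709/120 = 0.281 A.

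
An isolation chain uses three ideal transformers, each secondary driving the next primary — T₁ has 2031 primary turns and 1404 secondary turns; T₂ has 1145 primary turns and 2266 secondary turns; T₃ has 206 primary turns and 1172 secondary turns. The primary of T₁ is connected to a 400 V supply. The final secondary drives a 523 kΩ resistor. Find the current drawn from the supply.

I_supply ≈ 0.0463 A

Secondary of T₁: V = 400.00 × 1404/2031 = 276.51 V.
Secondary of T₂: V = 276.51 × 2266/1145 = 547.23 V.
Secondary of T₃: V = 547.23 × 1172/206 = 3113.4 V.
I_load = 3113.4/523000 = 0.0059529 A, so P_out = 3113.4 × 0.0059529 = 18.534 W.
All ideal ⇒ P_in = P_out, so I_supply = 18.534/400 = 0.0463 A.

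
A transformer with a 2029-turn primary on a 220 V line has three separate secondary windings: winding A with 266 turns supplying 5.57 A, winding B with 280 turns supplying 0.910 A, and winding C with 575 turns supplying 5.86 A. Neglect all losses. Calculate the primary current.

I_p ≈ 2.52 A

V_A = 220 × 266/2029 = 28.842 V; V_B = 220 × 280/2029 = 30.360 V; V_C = 220 × 575/2029 = 62.346 V.
P_out = V_A I_A + V_B I_B + V_C I_C = 28.842×5.57 + 30.360×0.910 + 62.346×5.86 = 160.65 + 27.627 + 365.35 = 553.62 W.
Ideal ⇒ P_in = P_out, so I_p = P_out/V_p = 553.62/220 = 2.52 A.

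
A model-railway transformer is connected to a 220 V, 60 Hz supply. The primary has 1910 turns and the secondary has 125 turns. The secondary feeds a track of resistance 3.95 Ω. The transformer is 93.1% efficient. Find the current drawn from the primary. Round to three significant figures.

I_p ≈ 0.256 A

V_s = 220 × 125/1910 = 14.398 V.
I_s = V_s/R = 14.398/3.95 = 3.6450 A.
P_out = V_s I_s = 14.398 × 3.6450 = 52.481 W.
P_in = P_out/η = 52.481/0.931 = 56.370 W.
I_p = P_in/V_p = 56.370/220 = 0.256 A.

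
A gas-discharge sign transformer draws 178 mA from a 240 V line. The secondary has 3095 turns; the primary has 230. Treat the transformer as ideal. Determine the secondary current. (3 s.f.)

I_s/I_p = N_p/N_s, so I_s = 0.178 × 230/3095 = 0.0132 A.

I_s ≈ 0.0132 A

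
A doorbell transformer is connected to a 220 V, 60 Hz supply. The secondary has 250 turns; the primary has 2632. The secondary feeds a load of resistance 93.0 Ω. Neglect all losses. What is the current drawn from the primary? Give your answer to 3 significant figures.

V_s = V_p × N_s/N_p = 220 × 250/2632 = 20.897 V.
I_s = V_s/R = 20.897/93.0 = 0.22470 A.
For an ideal transformer I_p N_p = I_s N_s, so I_p = 0.22470 × 250/2632 = 0.0213 A.

I_p ≈ 0.0213 A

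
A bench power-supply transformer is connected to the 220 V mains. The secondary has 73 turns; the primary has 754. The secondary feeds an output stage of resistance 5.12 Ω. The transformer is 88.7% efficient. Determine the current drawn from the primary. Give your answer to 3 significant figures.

I_p ≈ 0.454 A

V_s = 220 × 73/754 = 21.300 V.
I_s = V_s/R = 21.300/5.12 = 4.1601 A.
P_out = V_s I_s = 21.300 × 4.1601 = 88.609 W.
P_in = P_out/η = 88.609/0.887 = 99.898 W.
I_p = P_in/V_p = 99.898/220 = 0.454 A.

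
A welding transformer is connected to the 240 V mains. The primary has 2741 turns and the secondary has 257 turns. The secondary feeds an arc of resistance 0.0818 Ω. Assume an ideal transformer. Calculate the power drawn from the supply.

V_s = V_p × N_s/N_p = 240 × 257/2741 = 22.503 V.
I_s = V_s/R = 22.503/0.0818 = 275.09 A.
I_p = I_s × N_s/N_p = 275.09 × 257/2741 = 25.793 A.
P = V_p I_p = 240 × 25.793 = 6190 W.

P ≈ 6190 W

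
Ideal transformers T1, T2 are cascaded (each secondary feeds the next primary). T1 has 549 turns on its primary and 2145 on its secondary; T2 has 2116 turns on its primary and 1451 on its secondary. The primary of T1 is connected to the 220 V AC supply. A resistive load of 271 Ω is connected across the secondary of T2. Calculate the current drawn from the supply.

I_supply ≈ 5.83 A

Secondary of T1: V = 220.00 × 2145/549 = 859.56 V.
Secondary of T2: V = 859.56 × 1451/2116 = 589.43 V.
I_load = 589.43/271 = 2.1750 A, so P_out = 589.43 × 2.1750 = 1282.0 W.
All ideal ⇒ P_in = P_out, so I_supply = 1282.0/220 = 5.83 A.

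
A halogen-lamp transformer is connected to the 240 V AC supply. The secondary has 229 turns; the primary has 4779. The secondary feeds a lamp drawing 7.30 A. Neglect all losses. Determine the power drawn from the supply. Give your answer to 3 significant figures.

I_p = I_s × N_s/N_p = 7.30 × 229/4779 = 0.34980 A.
P = V_p I_p = 240 × 0.34980 = 84.0 W.

P ≈ 84.0 W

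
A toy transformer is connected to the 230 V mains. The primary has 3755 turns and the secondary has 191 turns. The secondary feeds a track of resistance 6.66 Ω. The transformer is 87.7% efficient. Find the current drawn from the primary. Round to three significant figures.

V_s = 230 × 191/3755 = 11.699 V.
I_s = V_s/R = 11.699/6.66 = 1.7566 A.
P_out = V_s I_s = 11.699 × 1.7566 = 20.551 W.
P_in = P_out/η = 20.551/0.877 = 23.433 W.
I_p = P_in/V_p = 23.433/230 = 0.102 A.

I_p ≈ 0.102 A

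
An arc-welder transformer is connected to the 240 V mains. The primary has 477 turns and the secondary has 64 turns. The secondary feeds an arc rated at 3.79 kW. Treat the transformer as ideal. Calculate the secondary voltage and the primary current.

V_s ≈ 32.2 V, I_p ≈ 15.8 A

V_s = V_p × N_s/N_p = 240 × 64/477 = 32.201 V.
I_s = P/V_s = 3790/32.201 = 117.70 A.
I_p = I_s × N_s/N_p = 117.70 × 64/477 = 15.8 A.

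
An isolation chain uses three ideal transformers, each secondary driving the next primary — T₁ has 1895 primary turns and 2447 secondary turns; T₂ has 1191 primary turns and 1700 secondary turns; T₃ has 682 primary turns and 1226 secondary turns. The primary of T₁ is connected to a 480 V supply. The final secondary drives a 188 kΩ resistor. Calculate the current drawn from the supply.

After T₁: V = 480.00 × 2447/1895 = 619.82 V.
After T₂: V = 619.82 × 1700/1191 = 884.71 V.
After T₃: V = 884.71 × 1226/682 = 1590.4 V.
I_load = 1590.4/188000 = 0.0084596 A, so P_out = 1590.4 × 0.0084596 = 13.454 W.
All ideal ⇒ P_in = P_out, so I_supply = 13.454/480 = 0.0280 A.

I_supply ≈ 0.0280 A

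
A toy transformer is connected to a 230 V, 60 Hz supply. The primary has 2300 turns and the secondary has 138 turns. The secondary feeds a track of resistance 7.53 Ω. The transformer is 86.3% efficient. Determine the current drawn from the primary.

I_p ≈ 0.127 A

V_s = 230 × 138/2300 = 13.800 V.
I_s = V_s/R = 13.800/7.53 = 1.8327 A.
P_out = V_s I_s = 13.800 × 1.8327 = 25.291 W.
P_in = P_out/η = 25.291/0.863 = 29.306 W.
I_p = P_in/V_p = 29.306/230 = 0.127 A.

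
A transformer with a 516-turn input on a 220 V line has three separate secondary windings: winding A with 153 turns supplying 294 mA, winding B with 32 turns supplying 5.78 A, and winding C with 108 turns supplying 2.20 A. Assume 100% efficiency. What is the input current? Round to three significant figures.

V_A = 220 × 153/516 = 65.233 V; V_B = 220 × 32/516 = 13.643 V; V_C = 220 × 108/516 = 46.047 V.
P_out = V_A I_A + V_B I_B + V_C I_C = 65.233×0.294 + 13.643×5.78 + 46.047×2.20 = 19.178 + 78.859 + 101.30 = 199.34 W.
Ideal ⇒ P_in = P_out, so I_in = P_out/V_in = 199.34/220 = 0.906 A.

I_in ≈ 0.906 A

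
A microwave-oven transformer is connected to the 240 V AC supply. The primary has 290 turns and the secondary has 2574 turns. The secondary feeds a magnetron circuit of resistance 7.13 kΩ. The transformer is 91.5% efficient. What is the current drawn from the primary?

I_p ≈ 2.90 A

V_s = 240 × 2574/290 = 2130.2 V.
I_s = V_s/R = 2130.2/7130 = 0.29877 A.
P_out = V_s I_s = 2130.2 × 0.29877 = 636.43 W.
P_in = P_out/η = 636.43/0.915 = 695.56 W.
I_p = P_in/V_p = 695.56/240 = 2.90 A.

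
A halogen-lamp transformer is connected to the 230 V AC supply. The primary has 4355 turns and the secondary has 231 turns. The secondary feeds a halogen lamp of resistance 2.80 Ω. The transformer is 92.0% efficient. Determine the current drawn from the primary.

I_p ≈ 0.251 A

V_s = 230 × 231/4355 = 12.200 V.
I_s = V_s/R = 12.200/2.80 = 4.3571 A.
P_out = V_s I_s = 12.200 × 4.3571 = 53.155 W.
P_in = P_out/η = 53.155/0.920 = 57.777 W.
I_p = P_in/V_p = 57.777/230 = 0.251 A.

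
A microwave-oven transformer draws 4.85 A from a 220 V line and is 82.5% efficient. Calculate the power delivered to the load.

P_in = V_p I_p = 220 × 4.85 = 1067.0 W.
P_out = η P_in = 0.825 × 1067.0 = 880 W.

P_out ≈ 880 W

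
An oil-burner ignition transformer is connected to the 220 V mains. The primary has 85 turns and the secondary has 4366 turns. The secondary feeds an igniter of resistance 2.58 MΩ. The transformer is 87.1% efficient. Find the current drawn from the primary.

I_p ≈ 0.258 A

V_s = 220 × 4366/85 = 11300 V.
I_s = V_s/R = 11300/(2.58×10^6) = 0.0043799 A.
P_out = V_s I_s = 11300 × 0.0043799 = 49.494 W.
P_in = P_out/η = 49.494/0.871 = 56.825 W.
I_p = P_in/V_p = 56.825/220 = 0.258 A.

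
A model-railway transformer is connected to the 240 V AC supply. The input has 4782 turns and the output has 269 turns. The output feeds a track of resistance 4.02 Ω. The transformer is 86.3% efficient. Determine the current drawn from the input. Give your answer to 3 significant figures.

V_out = 240 × 269/4782 = 13.501 V.
I_out = V_out/R = 13.501/4.02 = 3.3584 A.
P_out = V_out I_out = 13.501 × 3.3584 = 45.340 W.
P_in = P_out/η = 45.340/0.863 = 52.538 W.
I_in = P_in/V_in = 52.538/240 = 0.219 A.

I_in ≈ 0.219 A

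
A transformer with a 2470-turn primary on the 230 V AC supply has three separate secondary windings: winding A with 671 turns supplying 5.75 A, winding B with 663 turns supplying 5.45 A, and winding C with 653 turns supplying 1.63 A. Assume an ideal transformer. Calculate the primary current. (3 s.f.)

I_p ≈ 3.46 A

V_A = 230 × 671/2470 = 62.482 V; V_B = 230 × 663/2470 = 61.737 V; V_C = 230 × 653/2470 = 60.806 V.
P_out = V_A I_A + V_B I_B + V_C I_C = 62.482×5.75 + 61.737×5.45 + 60.806×1.63 = 359.27 + 336.47 + 99.113 = 794.85 W.
Ideal ⇒ P_in = P_out, so I_p = P_out/V_p = 794.85/230 = 3.46 A.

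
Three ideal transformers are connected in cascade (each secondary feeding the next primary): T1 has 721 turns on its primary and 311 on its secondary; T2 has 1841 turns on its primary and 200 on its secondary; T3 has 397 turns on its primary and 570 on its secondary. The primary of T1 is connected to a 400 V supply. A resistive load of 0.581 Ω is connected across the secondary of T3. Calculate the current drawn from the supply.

Secondary of T1: V = 400.00 × 311/721 = 172.54 V.
Secondary of T2: V = 172.54 × 200/1841 = 18.744 V.
Secondary of T3: V = 18.744 × 570/397 = 26.912 V.
I_load = 26.912/0.581 = 46.320 A, so P_out = 26.912 × 46.320 = 1246.6 W.
All ideal ⇒ P_in = P_out, so I_supply = 1246.6/400 = 3.12 A.

I_supply ≈ 3.12 A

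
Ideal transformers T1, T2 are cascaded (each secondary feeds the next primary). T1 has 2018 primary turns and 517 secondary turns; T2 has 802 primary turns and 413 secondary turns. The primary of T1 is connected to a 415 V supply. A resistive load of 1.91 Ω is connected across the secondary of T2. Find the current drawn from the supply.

I_supply ≈ 3.78 A

After T1: V = 415.00 × 517/2018 = 106.32 V.
After T2: V = 106.32 × 413/802 = 54.751 V.
I_load = 54.751/1.91 = 28.666 A, so P_out = 54.751 × 28.666 = 1569.5 W.
All ideal ⇒ P_in = P_out, so I_supply = 1569.5/415 = 3.78 A.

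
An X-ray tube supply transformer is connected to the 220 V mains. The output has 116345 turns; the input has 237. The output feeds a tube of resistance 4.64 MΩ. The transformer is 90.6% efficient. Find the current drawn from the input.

I_in ≈ 12.6 A

V_out = 220 × 116345/237 = 108000 V.
I_out = V_out/R = 108000/(4.64×10^6) = 0.023276 A.
P_out = V_out I_out = 108000 × 0.023276 = 2513.8 W.
P_in = P_out/η = 2513.8/0.906 = 2774.6 W.
I_in = P_in/V_in = 2774.6/220 = 12.6 A.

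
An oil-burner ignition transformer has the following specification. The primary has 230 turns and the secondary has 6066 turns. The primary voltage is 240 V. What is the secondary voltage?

V_s ≈ 6330 V

V_s/V_p = N_s/N_p, so V_s = 240 × 6066/230 = 6330 V.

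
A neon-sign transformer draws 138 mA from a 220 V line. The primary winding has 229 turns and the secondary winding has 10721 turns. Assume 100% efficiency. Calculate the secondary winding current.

I_s ≈ 0.00295 A

I_s/I_p = N_p/N_s, so I_s = 0.138 × 229/10721 = 0.00295 A.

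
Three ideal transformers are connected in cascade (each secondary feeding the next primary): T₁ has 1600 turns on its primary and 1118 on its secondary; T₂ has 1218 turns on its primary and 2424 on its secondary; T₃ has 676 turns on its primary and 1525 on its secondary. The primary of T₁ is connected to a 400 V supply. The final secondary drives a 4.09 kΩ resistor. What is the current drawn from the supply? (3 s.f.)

Secondary of T₁: V = 400.00 × 1118/1600 = 279.50 V.
Secondary of T₂: V = 279.50 × 2424/1218 = 556.25 V.
Secondary of T₃: V = 556.25 × 1525/676 = 1254.8 V.
I_load = 1254.8/4090 = 0.30681 A, so P_out = 1254.8 × 0.30681 = 385.00 W.
All ideal ⇒ P_in = P_out, so I_supply = 385.00/400 = 0.962 A.

I_supply ≈ 0.962 A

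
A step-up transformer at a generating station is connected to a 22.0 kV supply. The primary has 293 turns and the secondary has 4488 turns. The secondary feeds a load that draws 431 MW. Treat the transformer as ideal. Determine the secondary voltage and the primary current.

V_s ≈ 337000 V, I_p ≈ 19600 A

V_s = V_p × N_s/N_p = 22000 × 4488/293 = 336980 V.
I_s = P/V_s = 4.31×10^8/336980 = 1279.0 A.
I_p = I_s × N_s/N_p = 1279.0 × 4488/293 = 19600 A.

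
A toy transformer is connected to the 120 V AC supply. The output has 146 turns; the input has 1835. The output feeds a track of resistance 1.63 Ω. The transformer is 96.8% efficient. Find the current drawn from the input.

I_in ≈ 0.481 A

V_out = 120 × 146/1835 = 9.5477 V.
I_out = V_out/R = 9.5477/1.63 = 5.8575 A.
P_out = V_out I_out = 9.5477 × 5.8575 = 55.925 W.
P_in = P_out/η = 55.925/0.968 = 57.774 W.
I_in = P_in/V_in = 57.774/120 = 0.481 A.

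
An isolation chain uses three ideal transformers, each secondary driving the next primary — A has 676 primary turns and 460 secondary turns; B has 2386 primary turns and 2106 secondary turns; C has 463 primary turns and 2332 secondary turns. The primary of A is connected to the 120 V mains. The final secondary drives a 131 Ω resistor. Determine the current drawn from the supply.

I_supply ≈ 8.38 A

Secondary of A: V = 120.00 × 460/676 = 81.657 V.
Secondary of B: V = 81.657 × 2106/2386 = 72.074 V.
Secondary of C: V = 72.074 × 2332/463 = 363.02 V.
I_load = 363.02/131 = 2.7711 A, so P_out = 363.02 × 2.7711 = 1006.0 W.
All ideal ⇒ P_in = P_out, so I_supply = 1006.0/120 = 8.38 A.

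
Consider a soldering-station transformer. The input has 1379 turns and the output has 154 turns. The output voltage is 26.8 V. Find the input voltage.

V_in/V_out = N_in/N_out, so V_in = 26.8 × 1379/154 = 240 V.

V_in ≈ 240 V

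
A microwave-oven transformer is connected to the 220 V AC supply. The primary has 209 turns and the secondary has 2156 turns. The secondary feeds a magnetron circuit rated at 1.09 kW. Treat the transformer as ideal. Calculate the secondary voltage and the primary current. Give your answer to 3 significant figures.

V_s ≈ 2270 V, I_p ≈ 4.95 A

V_s = V_p × N_s/N_p = 220 × 2156/209 = 2269.5 V.
I_s = P/V_s = 1090/2269.5 = 0.48029 A.
I_p = I_s × N_s/N_p = 0.48029 × 2156/209 = 4.95 A.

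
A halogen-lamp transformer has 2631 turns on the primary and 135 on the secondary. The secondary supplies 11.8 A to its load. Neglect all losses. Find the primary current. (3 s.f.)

I_p ≈ 0.605 A

For an ideal transformer I_p/I_s = N_s/N_p, so I_p = 11.8 × 135/2631 = 0.605 A.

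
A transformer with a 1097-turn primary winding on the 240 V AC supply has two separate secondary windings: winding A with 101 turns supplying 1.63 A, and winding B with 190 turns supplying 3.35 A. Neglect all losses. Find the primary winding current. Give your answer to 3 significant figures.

I_p ≈ 0.730 A

V_A = 240 × 101/1097 = 22.097 V; V_B = 240 × 190/1097 = 41.568 V.
P_out = V_A I_A + V_B I_B = 22.097×1.63 + 41.568×3.35 = 36.018 + 139.25 = 175.27 W.
Ideal ⇒ P_in = P_out, so I_p = P_out/V_p = 175.27/240 = 0.730 A.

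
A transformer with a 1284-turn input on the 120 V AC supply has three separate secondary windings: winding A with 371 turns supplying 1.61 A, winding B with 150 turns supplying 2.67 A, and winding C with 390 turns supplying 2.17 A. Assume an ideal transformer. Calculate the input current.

V_A = 120 × 371/1284 = 34.673 V; V_B = 120 × 150/1284 = 14.019 V; V_C = 120 × 390/1284 = 36.449 V.
P_out = V_A I_A + V_B I_B + V_C I_C = 34.673×1.61 + 14.019×2.67 + 36.449×2.17 = 55.823 + 37.430 + 79.093 = 172.35 W.
Ideal ⇒ P_in = P_out, so I_in = P_out/V_in = 172.35/120 = 1.44 A.

I_in ≈ 1.44 A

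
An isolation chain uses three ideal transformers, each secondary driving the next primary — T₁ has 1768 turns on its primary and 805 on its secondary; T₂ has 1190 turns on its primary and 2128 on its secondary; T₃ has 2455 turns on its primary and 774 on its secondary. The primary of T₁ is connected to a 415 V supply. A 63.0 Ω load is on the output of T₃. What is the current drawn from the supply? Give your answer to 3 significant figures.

Secondary of T₁: V = 415.00 × 805/1768 = 188.96 V.
Secondary of T₂: V = 188.96 × 2128/1190 = 337.90 V.
Secondary of T₃: V = 337.90 × 774/2455 = 106.53 V.
I_load = 106.53/63.0 = 1.6910 A, so P_out = 106.53 × 1.6910 = 180.14 W.
All ideal ⇒ P_in = P_out, so I_supply = 180.14/415 = 0.434 A.

I_supply ≈ 0.434 A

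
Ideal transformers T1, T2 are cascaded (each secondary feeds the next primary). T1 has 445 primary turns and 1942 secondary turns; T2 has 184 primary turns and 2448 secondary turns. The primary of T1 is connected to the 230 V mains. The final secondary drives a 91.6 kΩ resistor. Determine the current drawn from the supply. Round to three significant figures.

I_supply ≈ 8.46 A

Secondary of T1: V = 230.00 × 1942/445 = 1003.7 V.
Secondary of T2: V = 1003.7 × 2448/184 = 13354 V.
I_load = 13354/91600 = 0.14579 A, so P_out = 13354 × 0.14579 = 1946.8 W.
All ideal ⇒ P_in = P_out, so I_supply = 1946.8/230 = 8.46 A.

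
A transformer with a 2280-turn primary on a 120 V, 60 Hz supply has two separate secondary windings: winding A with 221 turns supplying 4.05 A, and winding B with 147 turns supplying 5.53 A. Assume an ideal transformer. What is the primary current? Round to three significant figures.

I_p ≈ 0.749 A

V_A = 120 × 221/2280 = 11.632 V; V_B = 120 × 147/2280 = 7.7368 V.
P_out = V_A I_A + V_B I_B = 11.632×4.05 + 7.7368×5.53 = 47.108 + 42.785 = 89.893 W.
Ideal ⇒ P_in = P_out, so I_p = P_out/V_p = 89.893/120 = 0.749 A.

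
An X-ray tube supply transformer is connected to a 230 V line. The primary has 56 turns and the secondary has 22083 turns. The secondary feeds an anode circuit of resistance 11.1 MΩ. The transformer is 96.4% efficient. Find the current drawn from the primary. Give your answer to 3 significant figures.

I_p ≈ 3.34 A

V_s = 230 × 22083/56 = 90698 V.
I_s = V_s/R = 90698/(1.11×10^7) = 0.0081710 A.
P_out = V_s I_s = 90698 × 0.0081710 = 741.09 W.
P_in = P_out/η = 741.09/0.964 = 768.77 W.
I_p = P_in/V_p = 768.77/230 = 3.34 A.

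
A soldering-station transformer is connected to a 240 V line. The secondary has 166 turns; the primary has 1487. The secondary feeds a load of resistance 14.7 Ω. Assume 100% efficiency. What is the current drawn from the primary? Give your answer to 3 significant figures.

I_p ≈ 0.203 A

V_s = V_p × N_s/N_p = 240 × 166/1487 = 26.792 V.
I_s = V_s/R = 26.792/14.7 = 1.8226 A.
For an ideal transformer I_p N_p = I_s N_s, so I_p = 1.8226 × 166/1487 = 0.203 A.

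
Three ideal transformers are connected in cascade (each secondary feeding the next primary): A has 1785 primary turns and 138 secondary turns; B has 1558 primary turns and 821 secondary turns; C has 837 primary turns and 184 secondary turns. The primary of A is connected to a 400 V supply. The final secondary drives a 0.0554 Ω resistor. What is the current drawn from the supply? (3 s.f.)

Secondary of A: V = 400.00 × 138/1785 = 30.924 V.
Secondary of B: V = 30.924 × 821/1558 = 16.296 V.
Secondary of C: V = 16.296 × 184/837 = 3.5824 V.
I_load = 3.5824/0.0554 = 64.663 A, so P_out = 3.5824 × 64.663 = 231.65 W.
All ideal ⇒ P_in = P_out, so I_supply = 231.65/400 = 0.579 A.

I_supply ≈ 0.579 A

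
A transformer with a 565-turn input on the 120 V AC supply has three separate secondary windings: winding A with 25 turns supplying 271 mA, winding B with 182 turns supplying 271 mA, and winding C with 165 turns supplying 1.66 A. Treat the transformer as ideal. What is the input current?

I_in ≈ 0.584 A

V_A = 120 × 25/565 = 5.3097 V; V_B = 120 × 182/565 = 38.655 V; V_C = 120 × 165/565 = 35.044 V.
P_out = V_A I_A + V_B I_B + V_C I_C = 5.3097×0.271 + 38.655×0.271 + 35.044×1.66 = 1.4389 + 10.475 + 58.173 = 70.088 W.
Ideal ⇒ P_in = P_out, so I_in = P_out/V_in = 70.088/120 = 0.584 A.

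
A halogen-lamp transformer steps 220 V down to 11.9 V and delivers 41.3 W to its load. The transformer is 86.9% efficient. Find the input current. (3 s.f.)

I_in ≈ 0.216 A

P_in = P_out/η = 41.3/0.869 = 47.526 W.
I_in = P_in/V_in = 47.526/220 = 0.216 A.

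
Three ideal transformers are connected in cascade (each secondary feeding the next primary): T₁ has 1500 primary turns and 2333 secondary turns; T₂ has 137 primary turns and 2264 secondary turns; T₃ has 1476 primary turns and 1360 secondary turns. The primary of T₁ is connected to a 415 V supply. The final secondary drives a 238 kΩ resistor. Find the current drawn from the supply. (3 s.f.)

Secondary of T₁: V = 415.00 × 2333/1500 = 645.46 V.
Secondary of T₂: V = 645.46 × 2264/137 = 10667 V.
Secondary of T₃: V = 10667 × 1360/1476 = 9828.3 V.
I_load = 9828.3/238000 = 0.041296 A, so P_out = 9828.3 × 0.041296 = 405.87 W.
All ideal ⇒ P_in = P_out, so I_supply = 405.87/415 = 0.978 A.

I_supply ≈ 0.978 A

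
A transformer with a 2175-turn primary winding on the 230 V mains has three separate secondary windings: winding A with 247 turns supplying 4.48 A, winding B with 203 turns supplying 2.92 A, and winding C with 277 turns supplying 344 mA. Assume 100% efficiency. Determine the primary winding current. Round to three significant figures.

I_p ≈ 0.825 A

V_A = 230 × 247/2175 = 26.120 V; V_B = 230 × 203/2175 = 21.467 V; V_C = 230 × 277/2175 = 29.292 V.
P_out = V_A I_A + V_B I_B + V_C I_C = 26.120×4.48 + 21.467×2.92 + 29.292×0.344 = 117.02 + 62.683 + 10.076 = 189.77 W.
Ideal ⇒ P_in = P_out, so I_p = P_out/V_p = 189.77/230 = 0.825 A.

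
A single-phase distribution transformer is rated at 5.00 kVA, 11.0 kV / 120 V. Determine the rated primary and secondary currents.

I_p ≈ 0.455 A, I_s ≈ 41.7 A

I_p = S/V_p = 5000/11000 = 0.455 A.
I_s = S/V_s = 5000/120 = 41.7 A.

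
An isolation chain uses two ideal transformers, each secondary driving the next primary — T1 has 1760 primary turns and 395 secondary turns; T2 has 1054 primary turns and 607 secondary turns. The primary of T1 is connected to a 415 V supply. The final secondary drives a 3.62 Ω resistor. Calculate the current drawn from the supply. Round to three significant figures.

After T1: V = 415.00 × 395/1760 = 93.139 V.
After T2: V = 93.139 × 607/1054 = 53.639 V.
I_load = 53.639/3.62 = 14.817 A, so P_out = 53.639 × 14.817 = 794.79 W.
All ideal ⇒ P_in = P_out, so I_supply = 794.79/415 = 1.92 A.

I_supply ≈ 1.92 A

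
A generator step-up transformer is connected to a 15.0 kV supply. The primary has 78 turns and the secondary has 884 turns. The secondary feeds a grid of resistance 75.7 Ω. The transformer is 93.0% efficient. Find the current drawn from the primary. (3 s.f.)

V_s = 15000 × 884/78 = 170000 V.
I_s = V_s/R = 170000/75.7 = 2245.7 A.
P_out = V_s I_s = 170000 × 2245.7 = 3.8177×10^8 W.
P_in = P_out/η = 3.8177×10^8/0.930 = 4.1051×10^8 W.
I_p = P_in/V_p = 4.1051×10^8/15000 = 27400 A.

I_p ≈ 27400 A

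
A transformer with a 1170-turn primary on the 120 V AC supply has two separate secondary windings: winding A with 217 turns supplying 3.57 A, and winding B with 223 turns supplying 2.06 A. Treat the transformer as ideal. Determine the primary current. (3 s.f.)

I_p ≈ 1.05 A

V_A = 120 × 217/1170 = 22.256 V; V_B = 120 × 223/1170 = 22.872 V.
P_out = V_A I_A + V_B I_B = 22.256×3.57 + 22.872×2.06 = 79.455 + 47.116 = 126.57 W.
Ideal ⇒ P_in = P_out, so I_p = P_out/V_p = 126.57/120 = 1.05 A.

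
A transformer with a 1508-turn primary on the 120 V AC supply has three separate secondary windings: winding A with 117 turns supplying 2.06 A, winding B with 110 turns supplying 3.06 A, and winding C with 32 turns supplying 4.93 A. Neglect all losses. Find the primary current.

I_p ≈ 0.488 A

V_A = 120 × 117/1508 = 9.3103 V; V_B = 120 × 110/1508 = 8.7533 V; V_C = 120 × 32/1508 = 2.5464 V.
P_out = V_A I_A + V_B I_B + V_C I_C = 9.3103×2.06 + 8.7533×3.06 + 2.5464×4.93 = 19.179 + 26.785 + 12.554 = 58.518 W.
Ideal ⇒ P_in = P_out, so I_p = P_out/V_p = 58.518/120 = 0.488 A.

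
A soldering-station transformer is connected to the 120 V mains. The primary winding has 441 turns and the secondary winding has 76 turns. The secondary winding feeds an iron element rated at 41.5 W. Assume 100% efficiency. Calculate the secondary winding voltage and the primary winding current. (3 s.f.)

V_s ≈ 20.7 V, I_p ≈ 0.346 A

V_s = V_p × N_s/N_p = 120 × 76/441 = 20.680 V.
I_s = P/V_s = 41.5/20.680 = 2.0067 A.
I_p = I_s × N_s/N_p = 2.0067 × 76/441 = 0.346 A.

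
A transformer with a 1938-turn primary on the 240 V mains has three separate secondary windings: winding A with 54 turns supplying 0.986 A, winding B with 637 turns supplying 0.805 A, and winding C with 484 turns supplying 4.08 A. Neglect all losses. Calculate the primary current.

V_A = 240 × 54/1938 = 6.6873 V; V_B = 240 × 637/1938 = 78.885 V; V_C = 240 × 484/1938 = 59.938 V.
P_out = V_A I_A + V_B I_B + V_C I_C = 6.6873×0.986 + 78.885×0.805 + 59.938×4.08 = 6.5937 + 63.503 + 244.55 = 314.64 W.
Ideal ⇒ P_in = P_out, so I_p = P_out/V_p = 314.64/240 = 1.31 A.

I_p ≈ 1.31 A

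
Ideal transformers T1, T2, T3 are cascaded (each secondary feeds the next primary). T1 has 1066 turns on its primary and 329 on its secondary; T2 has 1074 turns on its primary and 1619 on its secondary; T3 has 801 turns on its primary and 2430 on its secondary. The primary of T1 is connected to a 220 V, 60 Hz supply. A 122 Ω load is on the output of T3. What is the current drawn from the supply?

After T1: V = 220.00 × 329/1066 = 67.899 V.
After T2: V = 67.899 × 1619/1074 = 102.35 V.
After T3: V = 102.35 × 2430/801 = 310.51 V.
I_load = 310.51/122 = 2.5452 A, so P_out = 310.51 × 2.5452 = 790.31 W.
All ideal ⇒ P_in = P_out, so I_supply = 790.31/220 = 3.59 A.

I_supply ≈ 3.59 A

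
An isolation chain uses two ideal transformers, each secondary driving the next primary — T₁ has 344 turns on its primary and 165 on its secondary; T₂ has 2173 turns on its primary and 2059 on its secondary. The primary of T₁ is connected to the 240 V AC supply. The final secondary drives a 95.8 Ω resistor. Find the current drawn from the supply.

Secondary of T₁: V = 240.00 × 165/344 = 115.12 V.
Secondary of T₂: V = 115.12 × 2059/2173 = 109.08 V.
I_load = 109.08/95.8 = 1.1386 A, so P_out = 109.08 × 1.1386 = 124.19 W.
All ideal ⇒ P_in = P_out, so I_supply = 124.19/240 = 0.517 A.

I_supply ≈ 0.517 A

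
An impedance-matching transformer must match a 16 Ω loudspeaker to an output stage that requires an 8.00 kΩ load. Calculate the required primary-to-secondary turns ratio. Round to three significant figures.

Z_p/Z_s = (N_p/N_s)², so N_p/N_s = √(8000/16) = √500 = 22.4.

N_p/N_s ≈ 22.4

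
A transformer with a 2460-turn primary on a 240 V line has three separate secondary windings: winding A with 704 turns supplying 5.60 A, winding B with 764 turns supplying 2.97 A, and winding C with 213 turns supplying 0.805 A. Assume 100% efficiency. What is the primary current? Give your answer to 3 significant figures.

I_p ≈ 2.59 A

V_A = 240 × 704/2460 = 68.683 V; V_B = 240 × 764/2460 = 74.537 V; V_C = 240 × 213/2460 = 20.780 V.
P_out = V_A I_A + V_B I_B + V_C I_C = 68.683×5.60 + 74.537×2.97 + 20.780×0.805 = 384.62 + 221.37 + 16.728 = 622.73 W.
Ideal ⇒ P_in = P_out, so I_p = P_out/V_p = 622.73/240 = 2.59 A.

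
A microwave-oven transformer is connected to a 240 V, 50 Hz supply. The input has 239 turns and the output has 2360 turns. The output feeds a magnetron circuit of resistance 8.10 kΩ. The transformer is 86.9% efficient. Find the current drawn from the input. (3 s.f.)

V_out = 240 × 2360/239 = 2369.9 V.
I_out = V_out/R = 2369.9/8100 = 0.29258 A.
P_out = V_out I_out = 2369.9 × 0.29258 = 693.37 W.
P_in = P_out/η = 693.37/0.869 = 797.90 W.
I_in = P_in/V_in = 797.90/240 = 3.32 A.

I_in ≈ 3.32 A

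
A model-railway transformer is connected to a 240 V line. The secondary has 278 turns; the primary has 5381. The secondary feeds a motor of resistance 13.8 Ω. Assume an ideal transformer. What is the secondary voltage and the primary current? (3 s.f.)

V_s ≈ 12.4 V, I_p ≈ 0.0464 A

V_s = V_p × N_s/N_p = 240 × 278/5381 = 12.399 V.
I_s = V_s/R = 12.399/13.8 = 0.89849 A.
I_p = I_s × N_s/N_p = 0.89849 × 278/5381 = 0.0464 A.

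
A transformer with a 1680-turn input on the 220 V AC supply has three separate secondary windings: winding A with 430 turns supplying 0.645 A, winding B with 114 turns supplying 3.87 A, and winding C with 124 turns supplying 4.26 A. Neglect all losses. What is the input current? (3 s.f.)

V_A = 220 × 430/1680 = 56.310 V; V_B = 220 × 114/1680 = 14.929 V; V_C = 220 × 124/1680 = 16.238 V.
P_out = V_A I_A + V_B I_B + V_C I_C = 56.310×0.645 + 14.929×3.87 + 16.238×4.26 = 36.320 + 57.774 + 69.174 = 163.27 W.
Ideal ⇒ P_in = P_out, so I_in = P_out/V_in = 163.27/220 = 0.742 A.

I_in ≈ 0.742 A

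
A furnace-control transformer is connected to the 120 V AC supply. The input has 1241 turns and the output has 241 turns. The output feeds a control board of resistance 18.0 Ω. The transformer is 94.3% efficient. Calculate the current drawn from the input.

V_out = 120 × 241/1241 = 23.304 V.
I_out = V_out/R = 23.304/18.0 = 1.2947 A.
P_out = V_out I_out = 23.304 × 1.2947 = 30.170 W.
P_in = P_out/η = 30.170/0.943 = 31.994 W.
I_in = P_in/V_in = 31.994/120 = 0.267 A.

I_in ≈ 0.267 A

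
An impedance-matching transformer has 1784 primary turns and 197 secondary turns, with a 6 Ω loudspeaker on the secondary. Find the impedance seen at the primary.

Z_p = (N_p/N_s)² × Z_s = (1784/197)² × 6 = 492 Ω.

Z_p ≈ 492 Ω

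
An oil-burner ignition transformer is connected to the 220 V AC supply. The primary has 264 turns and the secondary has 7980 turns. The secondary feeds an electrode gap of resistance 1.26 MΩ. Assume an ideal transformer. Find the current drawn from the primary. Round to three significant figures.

I_p ≈ 0.160 A

V_s = V_p × N_s/N_p = 220 × 7980/264 = 6650.0 V.
I_s = V_s/R = 6650.0/(1.26×10^6) = 0.0052778 A.
For an ideal transformer I_p N_p = I_s N_s, so I_p = 0.0052778 × 7980/264 = 0.160 A.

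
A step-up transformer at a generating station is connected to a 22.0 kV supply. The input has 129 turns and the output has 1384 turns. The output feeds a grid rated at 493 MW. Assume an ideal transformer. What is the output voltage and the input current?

V_out = V_in × N_out/N_in = 22000 × 1384/129 = 236030 V.
I_out = P/V_out = 4.93×10^8/236030 = 2088.7 A.
I_in = I_out × N_out/N_in = 2088.7 × 1384/129 = 22400 A.

V_out ≈ 236000 V, I_in ≈ 22400 A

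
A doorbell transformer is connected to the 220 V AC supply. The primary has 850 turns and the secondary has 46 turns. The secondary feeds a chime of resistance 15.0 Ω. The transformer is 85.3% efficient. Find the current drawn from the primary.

V_s = 220 × 46/850 = 11.906 V.
I_s = V_s/R = 11.906/15.0 = 0.79373 A.
P_out = V_s I_s = 11.906 × 0.79373 = 9.4500 W.
P_in = P_out/η = 9.4500/0.853 = 11.079 W.
I_p = P_in/V_p = 11.079/220 = 0.0504 A.

I_p ≈ 0.0504 A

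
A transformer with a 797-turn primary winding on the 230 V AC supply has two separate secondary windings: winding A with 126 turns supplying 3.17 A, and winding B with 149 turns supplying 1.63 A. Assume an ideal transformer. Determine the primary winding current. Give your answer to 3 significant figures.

V_A = 230 × 126/797 = 36.361 V; V_B = 230 × 149/797 = 42.999 V.
P_out = V_A I_A + V_B I_B = 36.361×3.17 + 42.999×1.63 = 115.27 + 70.088 = 185.35 W.
Ideal ⇒ P_in = P_out, so I_p = P_out/V_p = 185.35/230 = 0.806 A.

I_p ≈ 0.806 A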